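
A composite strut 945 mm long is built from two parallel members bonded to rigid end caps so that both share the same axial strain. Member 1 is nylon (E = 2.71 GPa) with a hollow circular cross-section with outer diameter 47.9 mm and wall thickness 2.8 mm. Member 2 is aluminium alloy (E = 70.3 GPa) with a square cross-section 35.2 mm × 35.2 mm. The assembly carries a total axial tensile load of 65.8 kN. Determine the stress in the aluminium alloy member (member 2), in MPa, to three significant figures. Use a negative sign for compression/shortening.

A_1 = 396.7 mm².
A_2 = 1239 mm².
Equal strain + equilibrium ⇒ each member carries load in proportion to AE: A₁E₁ = 1075000 N, A₂E₂ = 87100000 N, ΣAE = 88180000 N.
σ₂ = P·E₂/ΣAE = 65800·70300/88180000 = 52.46 MPa.

52.5 MPa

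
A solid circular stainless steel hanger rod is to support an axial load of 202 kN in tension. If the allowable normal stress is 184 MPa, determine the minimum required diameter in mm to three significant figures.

37.4 mm

Required area A ≥ P/σ_allow = 202000/184 = 1098 mm².
For a solid circular section, d ≥ √(4A/π) = 37.39 mm.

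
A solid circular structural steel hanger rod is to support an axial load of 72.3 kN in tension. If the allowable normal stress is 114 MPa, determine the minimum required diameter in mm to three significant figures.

28.4 mm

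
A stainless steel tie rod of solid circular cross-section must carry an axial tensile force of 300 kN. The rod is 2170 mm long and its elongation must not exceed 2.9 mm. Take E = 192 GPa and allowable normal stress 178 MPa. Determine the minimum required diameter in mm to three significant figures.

46.3 mm

Required area A ≥ P/σ_allow = 300000/178 = 1685 mm².
For a solid circular section, d ≥ √(4A/π) = 46.32 mm.
Elongation limit: A ≥ PL/(Eδ_allow) = 300000·2170/(192000·2.9) = 1169 mm² ⇒ d ≥ 38.58 mm.
The stress limit governs.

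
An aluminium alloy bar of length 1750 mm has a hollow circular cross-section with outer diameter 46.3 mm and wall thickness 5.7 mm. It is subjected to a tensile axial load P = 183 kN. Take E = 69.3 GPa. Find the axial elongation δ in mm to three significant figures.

A = 727 mm².
δ_mech = NL/(AE) = 183000·1750/(727·69300) = 6.356 mm.

6.36 mm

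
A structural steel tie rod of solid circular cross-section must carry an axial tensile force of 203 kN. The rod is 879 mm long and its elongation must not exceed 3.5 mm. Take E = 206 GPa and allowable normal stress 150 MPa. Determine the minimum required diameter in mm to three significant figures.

Required area A ≥ P/σ_allow = 203000/150 = 1353 mm².
For a solid circular section, d ≥ √(4A/π) = 41.51 mm.
Elongation limit: A ≥ PL/(Eδ_allow) = 203000·879/(206000·3.5) = 247.5 mm² ⇒ d ≥ 17.75 mm.
The stress limit governs.

41.5 mm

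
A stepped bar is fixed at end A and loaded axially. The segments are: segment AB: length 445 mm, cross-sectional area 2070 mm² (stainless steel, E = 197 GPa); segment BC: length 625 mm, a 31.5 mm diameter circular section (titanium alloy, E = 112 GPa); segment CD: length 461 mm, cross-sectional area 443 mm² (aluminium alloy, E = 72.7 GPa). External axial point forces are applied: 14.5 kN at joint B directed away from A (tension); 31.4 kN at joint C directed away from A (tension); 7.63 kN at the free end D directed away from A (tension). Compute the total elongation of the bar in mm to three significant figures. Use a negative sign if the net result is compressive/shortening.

Internal axial forces (sectioning from the free end, tension +): N_CD = 7.63 kN, N_BC = 39.03 kN, N_AB = 53.53 kN.
A_BC = 779.3 mm².
δ_AB = 53530·445/(2070·197000) = 0.05841 mm
δ_BC = 39030·625/(779.3·112000) = 0.2795 mm
δ_CD = 7630·461/(443·72700) = 0.1092 mm
δ = Σδ_i = 0.4471 mm.

0.447 mm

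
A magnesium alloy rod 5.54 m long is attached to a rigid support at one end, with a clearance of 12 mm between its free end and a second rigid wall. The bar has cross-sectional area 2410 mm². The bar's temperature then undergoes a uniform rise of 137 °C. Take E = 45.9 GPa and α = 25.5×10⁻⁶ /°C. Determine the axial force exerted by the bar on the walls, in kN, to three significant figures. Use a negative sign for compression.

Free thermal expansion αLΔT = 25.5e-6 · 5540 · 137 = 19.35 mm.
The walls engage after the gap closes; constrained expansion = 19.35 − 12 = 7.354 mm.
The walls impose strain ε = −(7.354)/5540 = -1.3274e-03; σ = Eε = 45900 · -1.3274e-03 = -60.93 MPa.
Wall reaction R = σ·A = -60.93·2410 = -146800 N = -146.8 kN.

-147 kN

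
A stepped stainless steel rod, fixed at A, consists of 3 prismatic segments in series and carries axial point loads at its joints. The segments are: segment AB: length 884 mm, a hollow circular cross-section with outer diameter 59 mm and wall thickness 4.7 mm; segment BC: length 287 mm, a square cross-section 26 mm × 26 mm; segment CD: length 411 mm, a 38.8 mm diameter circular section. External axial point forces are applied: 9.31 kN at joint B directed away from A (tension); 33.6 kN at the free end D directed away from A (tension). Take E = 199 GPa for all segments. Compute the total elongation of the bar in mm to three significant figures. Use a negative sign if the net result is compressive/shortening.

Internal axial forces (sectioning from the free end, tension +): N_CD = 33.6 kN, N_BC = 33.6 kN, N_AB = 42.91 kN.
A_AB = 801.8 mm².
A_BC = 676 mm².
A_CD = 1182 mm².
δ_AB = 42910·884/(801.8·199000) = 0.2377 mm
δ_BC = 33600·287/(676·199000) = 0.07168 mm
δ_CD = 33600·411/(1182·199000) = 0.05869 mm
δ = Σδ_i = 0.3681 mm.

0.368 mm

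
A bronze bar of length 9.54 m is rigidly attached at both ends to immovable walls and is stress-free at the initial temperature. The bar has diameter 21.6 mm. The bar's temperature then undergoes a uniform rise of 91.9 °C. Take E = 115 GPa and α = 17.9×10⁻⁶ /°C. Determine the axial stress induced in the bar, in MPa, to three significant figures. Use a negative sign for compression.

Free thermal expansion αLΔT = 17.9e-6 · 9540 · 91.9 = 15.69 mm.
The walls impose strain ε = −(15.69)/9540 = -1.6450e-03; σ = Eε = 115000 · -1.6450e-03 = -189.2 MPa.

-189 MPa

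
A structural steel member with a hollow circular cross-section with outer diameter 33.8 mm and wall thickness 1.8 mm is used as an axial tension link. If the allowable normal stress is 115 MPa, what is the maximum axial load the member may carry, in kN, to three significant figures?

20.8 kN

A = 181 mm².
P_max = σ_allow · A = 115 · 181 = 20810 N = 20.81 kN.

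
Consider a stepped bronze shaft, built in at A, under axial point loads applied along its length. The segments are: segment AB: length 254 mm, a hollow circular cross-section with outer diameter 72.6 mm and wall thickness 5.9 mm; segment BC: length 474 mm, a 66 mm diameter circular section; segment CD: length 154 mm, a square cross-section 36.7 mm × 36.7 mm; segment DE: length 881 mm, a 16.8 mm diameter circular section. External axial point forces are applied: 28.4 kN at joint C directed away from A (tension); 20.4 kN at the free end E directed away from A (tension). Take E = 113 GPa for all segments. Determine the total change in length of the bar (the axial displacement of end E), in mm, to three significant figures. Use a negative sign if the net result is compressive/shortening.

0.887 mm

Internal axial forces (sectioning from the free end, tension +): N_DE = 20.4 kN, N_CD = 20.4 kN, N_BC = 48.8 kN, N_AB = 48.8 kN.
A_AB = 1236 mm².
A_BC = 3421 mm².
A_CD = 1347 mm².
A_DE = 221.7 mm².
δ_AB = 48800·254/(1236·113000) = 0.08873 mm
δ_BC = 48800·474/(3421·113000) = 0.05983 mm
δ_CD = 20400·154/(1347·113000) = 0.02064 mm
δ_DE = 20400·881/(221.7·113000) = 0.7175 mm
δ = Σδ_i = 0.8867 mm.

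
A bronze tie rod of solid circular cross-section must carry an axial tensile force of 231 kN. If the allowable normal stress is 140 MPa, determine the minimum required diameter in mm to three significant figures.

45.8 mm

Required area A ≥ P/σ_allow = 231000/140 = 1650 mm².
For a solid circular section, d ≥ √(4A/π) = 45.83 mm.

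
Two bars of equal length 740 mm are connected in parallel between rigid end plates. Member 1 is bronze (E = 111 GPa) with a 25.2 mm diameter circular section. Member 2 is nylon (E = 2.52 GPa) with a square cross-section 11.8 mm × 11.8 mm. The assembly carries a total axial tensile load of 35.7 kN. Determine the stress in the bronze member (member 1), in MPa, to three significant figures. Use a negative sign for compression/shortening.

A_1 = 498.8 mm².
A_2 = 139.2 mm².
Equal strain + equilibrium ⇒ each member carries load in proportion to AE: A₁E₁ = 55360000 N, A₂E₂ = 350900 N, ΣAE = 55710000 N.
σ₁ = P·E₁/ΣAE = 35700·111000/55710000 = 71.13 MPa.

71.1 MPa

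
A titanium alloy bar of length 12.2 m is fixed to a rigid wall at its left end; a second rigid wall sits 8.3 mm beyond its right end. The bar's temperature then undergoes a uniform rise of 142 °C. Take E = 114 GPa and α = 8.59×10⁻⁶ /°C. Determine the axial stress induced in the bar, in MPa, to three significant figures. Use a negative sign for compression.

Free thermal expansion αLΔT = 8.59e-6 · 12200 · 142 = 14.88 mm.
The walls engage after the gap closes; constrained expansion = 14.88 − 8.3 = 6.581 mm.
The walls impose strain ε = −(6.581)/12200 = -5.3945e-04; σ = Eε = 114000 · -5.3945e-04 = -61.5 MPa.

-61.5 MPa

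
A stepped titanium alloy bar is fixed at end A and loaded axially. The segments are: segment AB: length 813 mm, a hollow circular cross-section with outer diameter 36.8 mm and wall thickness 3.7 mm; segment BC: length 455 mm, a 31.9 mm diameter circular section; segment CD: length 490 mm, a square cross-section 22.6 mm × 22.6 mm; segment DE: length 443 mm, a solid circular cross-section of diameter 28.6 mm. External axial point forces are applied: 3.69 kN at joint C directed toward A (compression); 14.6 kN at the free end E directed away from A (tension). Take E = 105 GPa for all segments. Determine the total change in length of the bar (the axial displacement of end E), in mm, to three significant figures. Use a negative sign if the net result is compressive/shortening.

0.508 mm

Internal axial forces (sectioning from the free end, tension +): N_DE = 14.6 kN, N_CD = 14.6 kN, N_BC = 10.91 kN, N_AB = 10.91 kN.
A_AB = 384.8 mm².
A_BC = 799.2 mm².
A_CD = 510.8 mm².
A_DE = 642.4 mm².
δ_AB = 10910·813/(384.8·105000) = 0.2196 mm
δ_BC = 10910·455/(799.2·105000) = 0.05915 mm
δ_CD = 14600·490/(510.8·105000) = 0.1334 mm
δ_DE = 14600·443/(642.4·105000) = 0.09588 mm
δ = Σδ_i = 0.508 mm.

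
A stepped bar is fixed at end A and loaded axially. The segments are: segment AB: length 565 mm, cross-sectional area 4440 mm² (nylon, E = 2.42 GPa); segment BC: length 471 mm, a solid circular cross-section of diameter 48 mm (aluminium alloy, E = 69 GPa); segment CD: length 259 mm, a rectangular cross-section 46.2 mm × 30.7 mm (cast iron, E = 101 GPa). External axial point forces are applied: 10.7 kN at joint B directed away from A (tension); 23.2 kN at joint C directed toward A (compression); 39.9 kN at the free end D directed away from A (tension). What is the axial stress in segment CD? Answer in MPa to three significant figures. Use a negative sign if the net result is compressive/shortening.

28.1 MPa

Internal axial forces (sectioning from the free end, tension +): N_CD = 39.9 kN, N_BC = 16.7 kN, N_AB = 27.4 kN.
A_CD = 1418 mm².
σ_CD = N_CD/A_CD = 39900/1418 = 28.13 MPa.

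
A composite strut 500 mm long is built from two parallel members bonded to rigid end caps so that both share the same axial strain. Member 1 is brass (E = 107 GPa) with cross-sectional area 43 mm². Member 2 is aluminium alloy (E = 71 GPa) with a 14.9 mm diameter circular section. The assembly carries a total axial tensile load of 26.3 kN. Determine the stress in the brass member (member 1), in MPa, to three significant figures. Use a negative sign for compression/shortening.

166 MPa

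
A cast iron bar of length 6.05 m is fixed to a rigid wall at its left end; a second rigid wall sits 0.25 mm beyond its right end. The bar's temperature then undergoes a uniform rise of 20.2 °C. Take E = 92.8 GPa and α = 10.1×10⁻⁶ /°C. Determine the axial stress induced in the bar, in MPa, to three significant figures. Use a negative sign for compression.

Free thermal expansion αLΔT = 10.1e-6 · 6050 · 20.2 = 1.234 mm.
The walls engage after the gap closes; constrained expansion = 1.234 − 0.25 = 0.9843 mm.
The walls impose strain ε = −(0.9843)/6050 = -1.6270e-04; σ = Eε = 92800 · -1.6270e-04 = -15.1 MPa.

-15.1 MPa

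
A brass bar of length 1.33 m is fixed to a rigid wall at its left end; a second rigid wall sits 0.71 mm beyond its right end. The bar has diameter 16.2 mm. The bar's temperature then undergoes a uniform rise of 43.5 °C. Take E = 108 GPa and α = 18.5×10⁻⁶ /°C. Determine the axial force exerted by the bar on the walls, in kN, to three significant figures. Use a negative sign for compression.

Free thermal expansion αLΔT = 18.5e-6 · 1330 · 43.5 = 1.07 mm.
The walls engage after the gap closes; constrained expansion = 1.07 − 0.71 = 0.3603 mm.
The walls impose strain ε = −(0.3603)/1330 = -2.7092e-04; σ = Eε = 108000 · -2.7092e-04 = -29.26 MPa.
Wall reaction R = σ·A = -29.26·206.1 = -6031 N = -6.031 kN.

-6.03 kN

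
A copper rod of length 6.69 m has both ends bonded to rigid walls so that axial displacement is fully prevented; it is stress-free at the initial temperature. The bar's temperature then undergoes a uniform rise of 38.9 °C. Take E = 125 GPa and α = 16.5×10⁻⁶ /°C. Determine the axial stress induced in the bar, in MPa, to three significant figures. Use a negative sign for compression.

Free thermal expansion αLΔT = 16.5e-6 · 6690 · 38.9 = 4.294 mm.
The walls impose strain ε = −(4.294)/6690 = -6.4185e-04; σ = Eε = 125000 · -6.4185e-04 = -80.23 MPa.

-80.2 MPa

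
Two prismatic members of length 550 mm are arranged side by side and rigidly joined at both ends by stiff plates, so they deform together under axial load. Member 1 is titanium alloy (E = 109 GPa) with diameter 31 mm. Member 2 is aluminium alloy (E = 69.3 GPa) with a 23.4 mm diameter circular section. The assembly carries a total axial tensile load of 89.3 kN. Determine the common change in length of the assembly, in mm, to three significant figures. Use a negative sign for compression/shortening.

A_1 = 754.8 mm².
A_2 = 430.1 mm².
Equal strain + equilibrium ⇒ each member carries load in proportion to AE: A₁E₁ = 82270000 N, A₂E₂ = 29800000 N, ΣAE = 112100000 N.
δ = PL/ΣAE = 89300·550/112100000 = 0.4382 mm.

0.438 mm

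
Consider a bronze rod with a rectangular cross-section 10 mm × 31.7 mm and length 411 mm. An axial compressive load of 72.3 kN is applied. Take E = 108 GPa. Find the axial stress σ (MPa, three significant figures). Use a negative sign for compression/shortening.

-228 MPa

A = 317 mm².
σ = N/A = -72300/317 = -228.1 MPa.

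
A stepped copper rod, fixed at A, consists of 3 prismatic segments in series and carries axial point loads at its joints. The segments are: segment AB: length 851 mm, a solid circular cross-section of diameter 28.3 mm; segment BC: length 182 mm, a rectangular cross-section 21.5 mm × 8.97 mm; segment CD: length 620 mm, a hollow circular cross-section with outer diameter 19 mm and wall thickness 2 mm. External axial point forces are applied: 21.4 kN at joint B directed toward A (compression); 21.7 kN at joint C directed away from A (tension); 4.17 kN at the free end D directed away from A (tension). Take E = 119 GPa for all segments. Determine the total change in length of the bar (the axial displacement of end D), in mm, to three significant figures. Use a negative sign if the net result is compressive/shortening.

0.459 mm

Internal axial forces (sectioning from the free end, tension +): N_CD = 4.17 kN, N_BC = 25.87 kN, N_AB = 4.47 kN.
A_AB = 629 mm².
A_BC = 192.9 mm².
A_CD = 106.8 mm².
δ_AB = 4470·851/(629·119000) = 0.05082 mm
δ_BC = 25870·182/(192.9·119000) = 0.2052 mm
δ_CD = 4170·620/(106.8·119000) = 0.2034 mm
δ = Σδ_i = 0.4594 mm.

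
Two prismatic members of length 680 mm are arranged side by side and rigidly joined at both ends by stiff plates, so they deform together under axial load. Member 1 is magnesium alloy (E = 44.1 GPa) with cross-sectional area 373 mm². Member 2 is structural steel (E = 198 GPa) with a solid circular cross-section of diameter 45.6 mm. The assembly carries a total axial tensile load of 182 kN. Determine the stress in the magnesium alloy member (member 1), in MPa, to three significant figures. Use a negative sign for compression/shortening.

23.6 MPa

A_2 = 1633 mm².
Equal strain + equilibrium ⇒ each member carries load in proportion to AE: A₁E₁ = 16450000 N, A₂E₂ = 323400000 N, ΣAE = 339800000 N.
σ₁ = P·E₁/ΣAE = 182000·44100/339800000 = 23.62 MPa.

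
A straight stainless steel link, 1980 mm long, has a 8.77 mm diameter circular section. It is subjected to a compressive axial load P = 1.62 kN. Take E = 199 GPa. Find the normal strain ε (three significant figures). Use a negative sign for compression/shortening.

A = 60.41 mm².
σ = N/A = -26.82 MPa; ε = σ/E = -26.82/199000 = -1.348e-04.

-1.35e-04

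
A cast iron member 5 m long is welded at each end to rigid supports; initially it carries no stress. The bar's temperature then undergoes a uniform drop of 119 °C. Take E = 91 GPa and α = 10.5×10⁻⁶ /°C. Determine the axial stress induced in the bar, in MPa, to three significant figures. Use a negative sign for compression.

Free thermal expansion αLΔT = 10.5e-6 · 5000 · -119 = -6.247 mm.
The walls impose strain ε = −(-6.247)/5000 = 1.2495e-03; σ = Eε = 91000 · 1.2495e-03 = 113.7 MPa.

114 MPa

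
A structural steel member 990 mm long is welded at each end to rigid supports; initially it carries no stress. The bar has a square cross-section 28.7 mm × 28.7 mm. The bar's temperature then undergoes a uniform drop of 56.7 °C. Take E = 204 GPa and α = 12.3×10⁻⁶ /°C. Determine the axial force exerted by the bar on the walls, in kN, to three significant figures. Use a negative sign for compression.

117 kN

Free thermal expansion αLΔT = 12.3e-6 · 990 · -56.7 = -0.6904 mm.
The walls impose strain ε = −(-0.6904)/990 = 6.9741e-04; σ = Eε = 204000 · 6.9741e-04 = 142.3 MPa.
Wall reaction R = σ·A = 142.3·823.7 = 117200 N = 117.2 kN.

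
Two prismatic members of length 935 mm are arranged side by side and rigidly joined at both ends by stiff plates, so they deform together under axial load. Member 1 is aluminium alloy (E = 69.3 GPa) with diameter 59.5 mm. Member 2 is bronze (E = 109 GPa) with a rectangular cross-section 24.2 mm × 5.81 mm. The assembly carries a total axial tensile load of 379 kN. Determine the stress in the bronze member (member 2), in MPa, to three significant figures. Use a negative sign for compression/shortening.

199 MPa

A_1 = 2781 mm².
A_2 = 140.6 mm².
Equal strain + equilibrium ⇒ each member carries load in proportion to AE: A₁E₁ = 192700000 N, A₂E₂ = 15330000 N, ΣAE = 208000000 N.
σ₂ = P·E₂/ΣAE = 379000·109000/208000000 = 198.6 MPa.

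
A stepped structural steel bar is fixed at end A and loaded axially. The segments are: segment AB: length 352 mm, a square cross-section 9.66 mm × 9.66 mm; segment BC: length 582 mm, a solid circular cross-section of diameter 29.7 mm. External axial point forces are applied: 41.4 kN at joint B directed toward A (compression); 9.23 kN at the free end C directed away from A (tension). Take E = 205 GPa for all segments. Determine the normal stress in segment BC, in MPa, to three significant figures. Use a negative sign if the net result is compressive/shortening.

13.3 MPa

Internal axial forces (sectioning from the free end, tension +): N_BC = 9.23 kN, N_AB = -32.17 kN.
A_BC = 692.8 mm².
σ_BC = N_BC/A_BC = 9230/692.8 = 13.32 MPa.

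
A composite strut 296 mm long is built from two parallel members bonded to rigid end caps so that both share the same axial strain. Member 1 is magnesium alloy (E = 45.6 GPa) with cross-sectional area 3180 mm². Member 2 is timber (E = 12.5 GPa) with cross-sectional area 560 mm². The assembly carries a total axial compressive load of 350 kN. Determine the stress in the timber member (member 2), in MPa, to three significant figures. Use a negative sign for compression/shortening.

Equal strain + equilibrium ⇒ each member carries load in proportion to AE: A₁E₁ = 145000000 N, A₂E₂ = 7000000 N, ΣAE = 152000000 N.
σ₂ = P·E₂/ΣAE = -350000·12500/152000000 = -28.78 MPa.

-28.8 MPa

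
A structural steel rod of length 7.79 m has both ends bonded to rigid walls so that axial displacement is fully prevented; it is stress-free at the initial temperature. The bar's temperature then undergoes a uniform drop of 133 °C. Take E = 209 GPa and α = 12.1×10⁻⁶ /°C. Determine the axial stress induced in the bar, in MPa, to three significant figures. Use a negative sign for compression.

336 MPa

Free thermal expansion αLΔT = 12.1e-6 · 7790 · -133 = -12.54 mm.
The walls impose strain ε = −(-12.54)/7790 = 1.6093e-03; σ = Eε = 209000 · 1.6093e-03 = 336.3 MPa.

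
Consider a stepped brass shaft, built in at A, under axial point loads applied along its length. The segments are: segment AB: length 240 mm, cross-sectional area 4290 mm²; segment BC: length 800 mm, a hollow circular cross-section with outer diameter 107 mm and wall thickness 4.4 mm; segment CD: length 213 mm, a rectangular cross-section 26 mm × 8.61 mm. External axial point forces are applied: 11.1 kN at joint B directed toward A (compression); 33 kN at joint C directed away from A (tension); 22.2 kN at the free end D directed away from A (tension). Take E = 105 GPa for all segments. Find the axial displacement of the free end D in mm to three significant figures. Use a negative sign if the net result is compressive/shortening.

0.521 mm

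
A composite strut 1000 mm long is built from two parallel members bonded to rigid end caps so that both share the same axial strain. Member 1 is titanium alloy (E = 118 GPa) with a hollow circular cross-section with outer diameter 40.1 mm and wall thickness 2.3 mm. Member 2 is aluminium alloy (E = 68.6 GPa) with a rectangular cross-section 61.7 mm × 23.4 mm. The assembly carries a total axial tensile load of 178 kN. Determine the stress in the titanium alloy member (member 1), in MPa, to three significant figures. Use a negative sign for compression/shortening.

A_1 = 273.1 mm².
A_2 = 1444 mm².
Equal strain + equilibrium ⇒ each member carries load in proportion to AE: A₁E₁ = 32230000 N, A₂E₂ = 99040000 N, ΣAE = 131300000 N.
σ₁ = P·E₁/ΣAE = 178000·118000/131300000 = 160 MPa.

160 MPa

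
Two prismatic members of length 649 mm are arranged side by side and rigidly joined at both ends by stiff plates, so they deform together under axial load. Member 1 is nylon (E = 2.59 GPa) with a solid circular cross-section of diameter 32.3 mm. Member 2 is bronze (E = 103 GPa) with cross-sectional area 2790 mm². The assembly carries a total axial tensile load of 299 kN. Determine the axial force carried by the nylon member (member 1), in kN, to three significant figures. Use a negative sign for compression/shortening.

2.19 kN

A_1 = 819.4 mm².
Equal strain + equilibrium ⇒ each member carries load in proportion to AE: A₁E₁ = 2122000 N, A₂E₂ = 287400000 N, ΣAE = 289500000 N.
F₁ = P·A₁E₁/ΣAE = 299000·2122000/289500000 = 2192 N.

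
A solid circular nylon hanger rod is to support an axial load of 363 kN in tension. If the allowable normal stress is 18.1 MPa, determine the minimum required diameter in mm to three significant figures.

Required area A ≥ P/σ_allow = 363000/18.1 = 20060 mm².
For a solid circular section, d ≥ √(4A/π) = 159.8 mm.

160 mm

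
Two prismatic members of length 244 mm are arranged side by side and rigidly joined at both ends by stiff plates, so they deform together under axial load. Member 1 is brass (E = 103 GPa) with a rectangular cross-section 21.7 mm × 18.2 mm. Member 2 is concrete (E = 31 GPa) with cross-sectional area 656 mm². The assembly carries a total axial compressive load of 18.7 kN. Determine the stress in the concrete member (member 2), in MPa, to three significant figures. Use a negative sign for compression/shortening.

-9.50 MPa

A_1 = 394.9 mm².
Equal strain + equilibrium ⇒ each member carries load in proportion to AE: A₁E₁ = 40680000 N, A₂E₂ = 20340000 N, ΣAE = 61010000 N.
σ₂ = P·E₂/ΣAE = -18700·31000/61010000 = -9.501 MPa.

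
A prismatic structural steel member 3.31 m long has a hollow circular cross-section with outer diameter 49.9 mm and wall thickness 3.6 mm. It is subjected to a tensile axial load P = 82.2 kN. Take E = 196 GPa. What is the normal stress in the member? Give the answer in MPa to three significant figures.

157 MPa

A = 523.6 mm².
σ = N/A = 82200/523.6 = 157 MPa.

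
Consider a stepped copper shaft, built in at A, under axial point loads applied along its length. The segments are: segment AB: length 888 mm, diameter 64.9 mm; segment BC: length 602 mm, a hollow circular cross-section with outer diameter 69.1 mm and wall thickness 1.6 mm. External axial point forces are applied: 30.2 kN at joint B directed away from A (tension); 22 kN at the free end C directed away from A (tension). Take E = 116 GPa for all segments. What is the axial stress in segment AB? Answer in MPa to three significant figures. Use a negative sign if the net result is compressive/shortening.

15.8 MPa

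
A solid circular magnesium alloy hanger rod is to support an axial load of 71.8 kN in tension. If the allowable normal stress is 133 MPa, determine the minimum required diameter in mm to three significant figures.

Required area A ≥ P/σ_allow = 71800/133 = 539.8 mm².
For a solid circular section, d ≥ √(4A/π) = 26.22 mm.

26.2 mm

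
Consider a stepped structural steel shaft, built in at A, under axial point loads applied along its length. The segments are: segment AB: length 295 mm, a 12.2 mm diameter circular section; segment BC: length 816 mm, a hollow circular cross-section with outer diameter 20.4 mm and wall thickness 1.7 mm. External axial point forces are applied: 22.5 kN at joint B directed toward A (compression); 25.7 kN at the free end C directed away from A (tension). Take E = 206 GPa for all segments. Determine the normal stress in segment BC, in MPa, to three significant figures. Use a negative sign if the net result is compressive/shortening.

Internal axial forces (sectioning from the free end, tension +): N_BC = 25.7 kN, N_AB = 3.2 kN.
A_BC = 99.87 mm².
σ_BC = N_BC/A_BC = 25700/99.87 = 257.3 MPa.

257 MPa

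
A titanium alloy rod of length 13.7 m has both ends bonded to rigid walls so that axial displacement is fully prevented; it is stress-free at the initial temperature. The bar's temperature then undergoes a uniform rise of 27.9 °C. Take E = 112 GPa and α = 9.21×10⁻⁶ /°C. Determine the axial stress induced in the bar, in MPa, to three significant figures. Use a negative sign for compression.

Free thermal expansion αLΔT = 9.21e-6 · 13700 · 27.9 = 3.52 mm.
The walls impose strain ε = −(3.52)/13700 = -2.5696e-04; σ = Eε = 112000 · -2.5696e-04 = -28.78 MPa.

-28.8 MPa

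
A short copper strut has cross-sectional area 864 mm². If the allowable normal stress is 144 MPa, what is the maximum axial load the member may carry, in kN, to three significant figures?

124 kN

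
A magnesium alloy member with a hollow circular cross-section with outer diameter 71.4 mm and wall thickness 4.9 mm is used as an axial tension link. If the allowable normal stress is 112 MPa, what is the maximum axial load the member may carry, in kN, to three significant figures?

115 kN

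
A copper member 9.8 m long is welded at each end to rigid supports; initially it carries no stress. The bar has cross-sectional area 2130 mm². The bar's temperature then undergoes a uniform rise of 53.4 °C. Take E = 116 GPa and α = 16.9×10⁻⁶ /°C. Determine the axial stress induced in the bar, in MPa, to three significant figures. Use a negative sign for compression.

-105 MPa

Free thermal expansion αLΔT = 16.9e-6 · 9800 · 53.4 = 8.844 mm.
The walls impose strain ε = −(8.844)/9800 = -9.0246e-04; σ = Eε = 116000 · -9.0246e-04 = -104.7 MPa.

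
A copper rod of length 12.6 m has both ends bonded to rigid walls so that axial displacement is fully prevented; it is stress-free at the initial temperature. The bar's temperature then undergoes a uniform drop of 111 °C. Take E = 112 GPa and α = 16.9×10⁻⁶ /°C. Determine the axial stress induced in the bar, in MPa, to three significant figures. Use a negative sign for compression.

210 MPa

Free thermal expansion αLΔT = 16.9e-6 · 12600 · -111 = -23.64 mm.
The walls impose strain ε = −(-23.64)/12600 = 1.8759e-03; σ = Eε = 112000 · 1.8759e-03 = 210.1 MPa.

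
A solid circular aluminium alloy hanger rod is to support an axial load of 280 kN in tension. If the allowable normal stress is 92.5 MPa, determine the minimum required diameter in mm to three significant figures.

Required area A ≥ P/σ_allow = 280000/92.5 = 3027 mm².
For a solid circular section, d ≥ √(4A/π) = 62.08 mm.

62.1 mm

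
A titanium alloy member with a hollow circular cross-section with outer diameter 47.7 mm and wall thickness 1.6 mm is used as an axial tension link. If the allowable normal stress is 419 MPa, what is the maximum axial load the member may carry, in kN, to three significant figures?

97.1 kN

A = 231.7 mm².
P_max = σ_allow · A = 419 · 231.7 = 97090 N = 97.09 kN.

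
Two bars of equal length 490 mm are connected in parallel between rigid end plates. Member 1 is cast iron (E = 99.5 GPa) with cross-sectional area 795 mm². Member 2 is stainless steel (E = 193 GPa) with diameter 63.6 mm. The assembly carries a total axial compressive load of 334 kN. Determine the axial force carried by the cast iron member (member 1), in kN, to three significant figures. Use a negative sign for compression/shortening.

A_2 = 3177 mm².
Equal strain + equilibrium ⇒ each member carries load in proportion to AE: A₁E₁ = 79100000 N, A₂E₂ = 613100000 N, ΣAE = 692200000 N.
F₁ = P·A₁E₁/ΣAE = -334000·79100000/692200000 = -38170 N.

-38.2 kN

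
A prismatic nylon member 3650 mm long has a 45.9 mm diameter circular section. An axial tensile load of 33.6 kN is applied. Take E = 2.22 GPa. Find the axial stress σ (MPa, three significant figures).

A = 1655 mm².
σ = N/A = 33600/1655 = 20.31 MPa.

20.3 MPa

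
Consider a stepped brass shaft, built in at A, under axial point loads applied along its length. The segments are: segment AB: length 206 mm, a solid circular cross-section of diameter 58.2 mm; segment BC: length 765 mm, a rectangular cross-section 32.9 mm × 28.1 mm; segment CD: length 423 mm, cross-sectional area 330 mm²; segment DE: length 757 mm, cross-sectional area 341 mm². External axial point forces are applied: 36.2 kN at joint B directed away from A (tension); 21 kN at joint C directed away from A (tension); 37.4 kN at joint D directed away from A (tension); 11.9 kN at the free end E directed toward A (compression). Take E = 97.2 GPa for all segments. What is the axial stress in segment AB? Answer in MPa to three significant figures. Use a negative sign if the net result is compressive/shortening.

Internal axial forces (sectioning from the free end, tension +): N_DE = -11.9 kN, N_CD = 25.5 kN, N_BC = 46.5 kN, N_AB = 82.7 kN.
A_AB = 2660 mm².
σ_AB = N_AB/A_AB = 82700/2660 = 31.09 MPa.

31.1 MPa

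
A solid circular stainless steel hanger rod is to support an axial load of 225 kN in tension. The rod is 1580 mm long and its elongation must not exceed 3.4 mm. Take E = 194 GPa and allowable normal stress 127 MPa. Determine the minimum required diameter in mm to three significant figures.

Required area A ≥ P/σ_allow = 225000/127 = 1772 mm².
For a solid circular section, d ≥ √(4A/π) = 47.49 mm.
Elongation limit: A ≥ PL/(Eδ_allow) = 225000·1580/(194000·3.4) = 539 mm² ⇒ d ≥ 26.2 mm.
The stress limit governs.

47.5 mm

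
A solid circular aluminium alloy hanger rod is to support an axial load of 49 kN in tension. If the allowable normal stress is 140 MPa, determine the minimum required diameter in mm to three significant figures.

21.1 mm

Required area A ≥ P/σ_allow = 49000/140 = 350 mm².
For a solid circular section, d ≥ √(4A/π) = 21.11 mm.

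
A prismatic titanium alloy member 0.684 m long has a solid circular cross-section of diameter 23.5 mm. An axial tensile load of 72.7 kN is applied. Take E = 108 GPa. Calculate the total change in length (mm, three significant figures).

A = 433.7 mm².
δ_mech = NL/(AE) = 72700·684/(433.7·108000) = 1.062 mm.

1.06 mm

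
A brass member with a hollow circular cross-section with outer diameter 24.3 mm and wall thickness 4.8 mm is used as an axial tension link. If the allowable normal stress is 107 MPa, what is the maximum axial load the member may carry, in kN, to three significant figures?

A = 294.1 mm².
P_max = σ_allow · A = 107 · 294.1 = 31460 N = 31.46 kN.

31.5 kN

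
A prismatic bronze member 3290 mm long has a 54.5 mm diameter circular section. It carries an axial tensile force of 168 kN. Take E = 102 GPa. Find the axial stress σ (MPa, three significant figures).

72.0 MPa

A = 2333 mm².
σ = N/A = 168000/2333 = 72.02 MPa.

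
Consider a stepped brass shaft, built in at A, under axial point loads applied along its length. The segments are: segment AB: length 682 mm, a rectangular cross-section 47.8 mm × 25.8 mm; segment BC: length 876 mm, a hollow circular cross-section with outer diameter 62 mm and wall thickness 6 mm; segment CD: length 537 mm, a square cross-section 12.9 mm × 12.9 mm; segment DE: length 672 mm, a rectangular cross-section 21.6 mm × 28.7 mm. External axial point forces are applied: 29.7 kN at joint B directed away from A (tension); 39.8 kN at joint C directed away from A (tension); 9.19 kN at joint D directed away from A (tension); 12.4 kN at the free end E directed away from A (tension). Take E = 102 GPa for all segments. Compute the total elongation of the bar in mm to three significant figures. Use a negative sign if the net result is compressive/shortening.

Internal axial forces (sectioning from the free end, tension +): N_DE = 12.4 kN, N_CD = 21.59 kN, N_BC = 61.39 kN, N_AB = 91.09 kN.
A_AB = 1233 mm².
A_BC = 1056 mm².
A_CD = 166.4 mm².
A_DE = 619.9 mm².
δ_AB = 91090·682/(1233·102000) = 0.4939 mm
δ_BC = 61390·876/(1056·102000) = 0.4995 mm
δ_CD = 21590·537/(166.4·102000) = 0.683 mm
δ_DE = 12400·672/(619.9·102000) = 0.1318 mm
δ = Σδ_i = 1.808 mm.

1.81 mm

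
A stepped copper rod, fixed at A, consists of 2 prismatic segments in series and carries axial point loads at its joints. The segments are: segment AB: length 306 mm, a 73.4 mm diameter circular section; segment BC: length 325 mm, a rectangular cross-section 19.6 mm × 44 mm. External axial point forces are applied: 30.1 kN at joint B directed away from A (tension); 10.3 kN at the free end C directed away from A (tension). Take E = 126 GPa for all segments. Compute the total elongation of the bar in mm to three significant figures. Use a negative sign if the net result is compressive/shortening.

0.0540 mm

Internal axial forces (sectioning from the free end, tension +): N_BC = 10.3 kN, N_AB = 40.4 kN.
A_AB = 4231 mm².
A_BC = 862.4 mm².
δ_AB = 40400·306/(4231·126000) = 0.02319 mm
δ_BC = 10300·325/(862.4·126000) = 0.03081 mm
δ = Σδ_i = 0.05399 mm.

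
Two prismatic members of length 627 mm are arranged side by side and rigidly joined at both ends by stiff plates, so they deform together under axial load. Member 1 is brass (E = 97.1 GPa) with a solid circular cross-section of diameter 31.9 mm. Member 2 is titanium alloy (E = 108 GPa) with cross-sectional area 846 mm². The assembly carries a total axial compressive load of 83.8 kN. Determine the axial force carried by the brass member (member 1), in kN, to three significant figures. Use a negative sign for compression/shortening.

-38.5 kN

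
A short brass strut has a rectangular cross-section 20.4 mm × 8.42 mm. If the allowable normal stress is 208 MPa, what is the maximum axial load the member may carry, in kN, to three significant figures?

A = 171.8 mm².
P_max = σ_allow · A = 208 · 171.8 = 35730 N = 35.73 kN.

35.7 kN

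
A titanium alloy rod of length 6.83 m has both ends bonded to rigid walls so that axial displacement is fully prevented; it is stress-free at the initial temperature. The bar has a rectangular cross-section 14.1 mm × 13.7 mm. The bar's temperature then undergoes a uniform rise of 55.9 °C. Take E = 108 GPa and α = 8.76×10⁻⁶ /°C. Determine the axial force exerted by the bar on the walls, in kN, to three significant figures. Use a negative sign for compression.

Free thermal expansion αLΔT = 8.76e-6 · 6830 · 55.9 = 3.345 mm.
The walls impose strain ε = −(3.345)/6830 = -4.8968e-04; σ = Eε = 108000 · -4.8968e-04 = -52.89 MPa.
Wall reaction R = σ·A = -52.89·193.2 = -10220 N = -10.22 kN.

-10.2 kN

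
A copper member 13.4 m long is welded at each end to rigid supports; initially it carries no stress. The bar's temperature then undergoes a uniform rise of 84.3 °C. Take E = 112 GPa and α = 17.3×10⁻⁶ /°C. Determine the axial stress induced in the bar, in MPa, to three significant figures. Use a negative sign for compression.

-163 MPa

Free thermal expansion αLΔT = 17.3e-6 · 13400 · 84.3 = 19.54 mm.
The walls impose strain ε = −(19.54)/13400 = -1.4584e-03; σ = Eε = 112000 · -1.4584e-03 = -163.3 MPa.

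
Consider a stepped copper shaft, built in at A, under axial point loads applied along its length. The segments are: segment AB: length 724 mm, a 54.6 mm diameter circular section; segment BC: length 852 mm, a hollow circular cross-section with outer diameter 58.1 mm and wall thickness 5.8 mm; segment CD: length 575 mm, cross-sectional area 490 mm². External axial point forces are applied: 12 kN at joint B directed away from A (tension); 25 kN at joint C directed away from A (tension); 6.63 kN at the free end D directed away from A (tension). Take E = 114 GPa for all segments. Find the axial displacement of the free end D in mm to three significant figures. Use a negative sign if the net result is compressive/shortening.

Internal axial forces (sectioning from the free end, tension +): N_CD = 6.63 kN, N_BC = 31.63 kN, N_AB = 43.63 kN.
A_AB = 2341 mm².
A_BC = 953 mm².
δ_AB = 43630·724/(2341·114000) = 0.1183 mm
δ_BC = 31630·852/(953·114000) = 0.2481 mm
δ_CD = 6630·575/(490·114000) = 0.06825 mm
δ = Σδ_i = 0.4346 mm.

0.435 mm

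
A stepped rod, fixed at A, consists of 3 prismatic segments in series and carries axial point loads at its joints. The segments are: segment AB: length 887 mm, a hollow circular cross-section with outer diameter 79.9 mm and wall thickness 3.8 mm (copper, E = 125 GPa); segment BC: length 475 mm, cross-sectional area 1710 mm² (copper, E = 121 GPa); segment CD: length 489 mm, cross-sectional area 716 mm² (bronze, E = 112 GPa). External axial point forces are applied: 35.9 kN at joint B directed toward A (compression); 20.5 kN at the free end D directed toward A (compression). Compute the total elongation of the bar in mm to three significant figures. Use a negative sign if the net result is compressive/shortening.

-0.613 mm

Internal axial forces (sectioning from the free end, tension +): N_CD = -20.5 kN, N_BC = -20.5 kN, N_AB = -56.4 kN.
A_AB = 908.5 mm².
δ_AB = -56400·887/(908.5·125000) = -0.4405 mm
δ_BC = -20500·475/(1710·121000) = -0.04706 mm
δ_CD = -20500·489/(716·112000) = -0.125 mm
δ = Σδ_i = -0.6126 mm.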